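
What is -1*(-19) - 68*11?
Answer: -729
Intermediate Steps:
-1*(-19) - 68*11 = 19 - 748 = -729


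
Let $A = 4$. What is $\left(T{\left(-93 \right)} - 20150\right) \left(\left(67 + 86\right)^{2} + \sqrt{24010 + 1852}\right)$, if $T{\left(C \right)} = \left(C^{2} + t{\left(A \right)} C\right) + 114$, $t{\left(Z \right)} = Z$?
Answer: $-275266431 - 11759 \sqrt{25862} \approx -2.7716 \cdot 10^{8}$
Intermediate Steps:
$T{\left(C \right)} = 114 + C^{2} + 4 C$ ($T{\left(C \right)} = \left(C^{2} + 4 C\right) + 114 = 114 + C^{2} + 4 C$)
$\left(T{\left(-93 \right)} - 20150\right) \left(\left(67 + 86\right)^{2} + \sqrt{24010 + 1852}\right) = \left(\left(114 + \left(-93\right)^{2} + 4 \left(-93\right)\right) - 20150\right) \left(\left(67 + 86\right)^{2} + \sqrt{24010 + 1852}\right) = \left(\left(114 + 8649 - 372\right) - 20150\right) \left(153^{2} + \sqrt{25862}\right) = \left(8391 - 20150\right) \left(23409 + \sqrt{25862}\right) = - 11759 \left(23409 + \sqrt{25862}\right) = -275266431 - 11759 \sqrt{25862}$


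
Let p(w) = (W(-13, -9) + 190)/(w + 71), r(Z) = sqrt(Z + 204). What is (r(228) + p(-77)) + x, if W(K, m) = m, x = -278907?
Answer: -1673623/6 + 12*sqrt(3) ≈ -2.7892e+5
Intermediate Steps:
r(Z) = sqrt(204 + Z)
p(w) = 181/(71 + w) (p(w) = (-9 + 190)/(w + 71) = 181/(71 + w))
(r(228) + p(-77)) + x = (sqrt(204 + 228) + 181/(71 - 77)) - 278907 = (sqrt(432) + 181/(-6)) - 278907 = (12*sqrt(3) + 181*(-1/6)) - 278907 = (12*sqrt(3) - 181/6) - 278907 = (-181/6 + 12*sqrt(3)) - 278907 = -1673623/6 + 12*sqrt(3)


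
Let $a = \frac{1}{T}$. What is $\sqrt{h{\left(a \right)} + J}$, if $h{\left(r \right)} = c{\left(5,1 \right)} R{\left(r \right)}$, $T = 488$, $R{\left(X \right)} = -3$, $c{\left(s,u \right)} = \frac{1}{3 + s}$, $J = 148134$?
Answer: $\frac{\sqrt{2370138}}{4} \approx 384.88$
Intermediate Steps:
$a = \frac{1}{488} \approx 0.0020492$
$h{\left(r \right)} = - \frac{3}{8}$ ($h{\left(r \right)} = \frac{1}{3 + 5} \left(-3\right) = \frac{1}{8} \left(-3\right) = - \frac{3}{8}$)
$\sqrt{h{\left(a \right)} + J} = \sqrt{- \frac{3}{8} + 148134} = \sqrt{\frac{1185069}{8}} = \frac{\sqrt{2370138}}{4}$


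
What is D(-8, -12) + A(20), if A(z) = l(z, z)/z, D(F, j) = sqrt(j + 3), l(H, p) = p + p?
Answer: 2 + 3*I ≈ 2.0 + 3.0*I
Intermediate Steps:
l(H, p) = 2*p
D(F, j) = sqrt(3 + j)
A(z) = 2 (A(z) = (2*z)/z = 2)
D(-8, -12) + A(20) = sqrt(3 - 12) + 2 = sqrt(-9) + 2 = 3*I + 2 = 2 + 3*I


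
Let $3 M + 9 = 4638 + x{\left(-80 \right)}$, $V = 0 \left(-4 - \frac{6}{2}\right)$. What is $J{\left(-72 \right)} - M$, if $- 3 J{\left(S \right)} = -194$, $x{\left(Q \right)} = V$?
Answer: $- \frac{4435}{3} \approx -1478.3$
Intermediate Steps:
$V = 0$ ($V = 0 \left(-4 - 3\right) = 0 \left(-7\right) = 0$)
$x{\left(Q \right)} = 0$
$J{\left(S \right)} = \frac{194}{3}$ ($J{\left(S \right)} = \left(- \frac{1}{3}\right) \left(-194\right) = \frac{194}{3}$)
$M = 1543$ ($M = -3 + \frac{4638 + 0}{3} = -3 + \frac{1}{3} \cdot 4638 = -3 + 1546 = 1543$)
$J{\left(-72 \right)} - M = \frac{194}{3} - 1543 = - \frac{4435}{3}$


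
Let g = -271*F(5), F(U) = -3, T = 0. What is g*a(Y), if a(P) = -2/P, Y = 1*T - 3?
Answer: 542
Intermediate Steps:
Y = -3 (Y = 1*0 - 3 = 0 - 3 = -3)
g = 813 (g = -271*(-3) = 813)
g*a(Y) = 813*(-2/(-3)) = 813*(-2*(-⅓)) = 813*(⅔) = 542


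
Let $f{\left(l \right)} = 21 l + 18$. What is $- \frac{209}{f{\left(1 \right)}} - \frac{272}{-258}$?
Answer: $- \frac{7219}{1677} \approx -4.3047$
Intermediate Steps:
$f{\left(l \right)} = 18 + 21 l$
$- \frac{209}{f{\left(1 \right)}} - \frac{272}{-258} = - \frac{209}{18 + 21 \cdot 1} - \frac{272}{-258} = - \frac{209}{18 + 21} - - \frac{136}{129} = - \frac{209}{39} + \frac{136}{129} = - \frac{7219}{1677}$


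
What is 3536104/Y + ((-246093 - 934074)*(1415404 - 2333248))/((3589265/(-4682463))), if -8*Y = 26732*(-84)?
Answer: -711831905836915188588152/503728217895 ≈ -1.4131e+12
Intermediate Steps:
Y = 280686 (Y = -6683*(-84)/2 = -1/8*(-2245488) = 280686)
3536104/Y + ((-246093 - 934074)*(1415404 - 2333248))/((3589265/(-4682463))) = 3536104/280686 + ((-246093 - 934074)*(1415404 - 2333248))/((3589265/(-4682463))) = 3536104*(1/280686) + (-1180167*(-917844))/((3589265*(-1/4682463))) = 1768052/140343 + 1083209199948/(-3589265/4682463) = 1768052/140343 + 1083209199948*(-4682463/3589265) = 1768052/140343 - 5072087000016111924/3589265 = -711831905836915188588152/503728217895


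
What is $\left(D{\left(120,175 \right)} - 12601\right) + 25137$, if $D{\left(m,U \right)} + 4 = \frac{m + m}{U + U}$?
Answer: $\frac{438644}{35} \approx 12533.0$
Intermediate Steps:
$D{\left(m,U \right)} = -4 + \frac{m}{U}$ ($D{\left(m,U \right)} = -4 + \frac{m + m}{U + U} = -4 + \frac{2 m}{2 U} = -4 + 2 m \frac{1}{2 U} = -4 + \frac{m}{U}$)
$\left(D{\left(120,175 \right)} - 12601\right) + 25137 = \left(\left(-4 + \frac{120}{175}\right) - 12601\right) + 25137 = \left(\left(-4 + 120 \cdot \frac{1}{175}\right) - 12601\right) + 25137 = \left(\left(-4 + \frac{24}{35}\right) - 12601\right) + 25137 = \left(- \frac{116}{35} - 12601\right) + 25137 = - \frac{441151}{35} + 25137 = \frac{438644}{35}$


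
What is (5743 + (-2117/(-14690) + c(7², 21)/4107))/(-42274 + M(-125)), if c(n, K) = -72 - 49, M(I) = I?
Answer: -346492616719/2558009260170 ≈ -0.13545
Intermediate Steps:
c(n, K) = -121
(5743 + (-2117/(-14690) + c(7², 21)/4107))/(-42274 + M(-125)) = (5743 + (-2117/(-14690) - 121/4107))/(-42274 - 125) = (5743 + (-2117*(-1/14690) - 121*1/4107))/(-42399) = (5743 + (2117/14690 - 121/4107))*(-1/42399) = (5743 + 6917029/60331830)*(-1/42399) = (346492616719/60331830)*(-1/42399) = -346492616719/2558009260170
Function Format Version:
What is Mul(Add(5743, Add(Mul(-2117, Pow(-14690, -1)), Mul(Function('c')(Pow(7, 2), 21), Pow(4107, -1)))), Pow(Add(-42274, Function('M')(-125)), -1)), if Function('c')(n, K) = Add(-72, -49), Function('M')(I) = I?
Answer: Rational(-346492616719, 2558009260170) ≈ -0.13545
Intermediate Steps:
Function('c')(n, K) = -121
Mul(Add(5743, Add(Mul(-2117, Pow(-14690, -1)), Mul(Function('c')(Pow(7, 2), 21), Pow(4107, -1)))), Pow(Add(-42274, Function('M')(-125)), -1)) = Mul(Add(5743, Add(Mul(-2117, Pow(-14690, -1)), Mul(-121, Pow(4107, -1)))), Pow(Add(-42274, -125), -1)) = Mul(Add(5743, Add(Mul(-2117, Rational(-1, 14690)), Mul(-121, Rational(1, 4107)))), Pow(-42399, -1)) = Mul(Add(5743, Add(Rational(2117, 14690), Rational(-121, 4107))), Rational(-1, 42399)) = Mul(Add(5743, Rational(6917029, 60331830)), Rational(-1, 42399)) = Mul(Rational(346492616719, 60331830), Rational(-1, 42399)) = Rational(-346492616719, 2558009260170)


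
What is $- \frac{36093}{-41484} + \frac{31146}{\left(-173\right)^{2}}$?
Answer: $\frac{790762687}{413858212} \approx 1.9107$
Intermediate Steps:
$- \frac{36093}{-41484} + \frac{31146}{\left(-173\right)^{2}} = \left(-36093\right) \left(- \frac{1}{41484}\right) + \frac{31146}{29929} = \frac{12031}{13828} + 31146 \cdot \frac{1}{29929} = \frac{12031}{13828} + \frac{31146}{29929} = \frac{790762687}{413858212}$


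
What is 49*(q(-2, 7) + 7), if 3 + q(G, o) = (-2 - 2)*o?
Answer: -1176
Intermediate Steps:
q(G, o) = -3 - 4*o (q(G, o) = -3 + (-2 - 2)*o = -3 - 4*o)
49*(q(-2, 7) + 7) = 49*((-3 - 4*7) + 7) = 49*((-3 - 28) + 7) = 49*(-31 + 7) = 49*(-24) = -1176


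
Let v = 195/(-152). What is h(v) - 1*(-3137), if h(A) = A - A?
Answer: 3137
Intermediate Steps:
v = -195/152 (v = 195*(-1/152) = -195/152 ≈ -1.2829)
h(A) = 0
h(v) - 1*(-3137) = 0 - 1*(-3137) = 0 + 3137 = 3137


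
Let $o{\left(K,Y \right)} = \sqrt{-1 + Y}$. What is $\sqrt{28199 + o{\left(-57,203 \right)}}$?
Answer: $\sqrt{28199 + \sqrt{202}} \approx 167.97$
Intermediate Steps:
$\sqrt{28199 + o{\left(-57,203 \right)}} = \sqrt{28199 + \sqrt{-1 + 203}} = \sqrt{28199 + \sqrt{202}}$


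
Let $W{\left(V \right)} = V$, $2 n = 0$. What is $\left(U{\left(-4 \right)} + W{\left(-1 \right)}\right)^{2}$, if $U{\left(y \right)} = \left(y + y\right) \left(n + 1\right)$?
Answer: $81$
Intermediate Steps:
$n = 0$ ($n = \frac{1}{2} \cdot 0 = 0$)
$U{\left(y \right)} = 2 y$ ($U{\left(y \right)} = \left(y + y\right) \left(0 + 1\right) = 2 y 1 = 2 y$)
$\left(U{\left(-4 \right)} + W{\left(-1 \right)}\right)^{2} = \left(2 \left(-4\right) - 1\right)^{2} = \left(-8 - 1\right)^{2} = \left(-9\right)^{2} = 81$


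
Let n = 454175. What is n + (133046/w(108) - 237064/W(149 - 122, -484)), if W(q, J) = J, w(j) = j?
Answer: 2978829097/6534 ≈ 4.5590e+5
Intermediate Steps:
n + (133046/w(108) - 237064/W(149 - 122, -484)) = 454175 + (133046/108 - 237064/(-484)) = 454175 + (133046*(1/108) - 237064*(-1/484)) = 454175 + (66523/54 + 59266/121) = 454175 + 11249647/6534 = 2978829097/6534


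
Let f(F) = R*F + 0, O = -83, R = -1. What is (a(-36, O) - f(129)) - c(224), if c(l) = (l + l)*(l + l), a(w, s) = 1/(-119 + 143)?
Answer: -4813799/24 ≈ -2.0058e+5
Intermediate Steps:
a(w, s) = 1/24
c(l) = 4*l² (c(l) = (2*l)*(2*l) = 4*l²)
f(F) = -F (f(F) = -F + 0 = -F)
(a(-36, O) - f(129)) - c(224) = (1/24 - (-1)*129) - 4*224² = (1/24 - 1*(-129)) - 4*50176 = (1/24 + 129) - 1*200704 = 3097/24 - 200704 = -4813799/24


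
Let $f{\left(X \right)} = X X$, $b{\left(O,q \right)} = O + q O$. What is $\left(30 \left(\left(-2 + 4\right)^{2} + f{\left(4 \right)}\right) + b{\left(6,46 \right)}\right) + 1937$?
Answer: $2819$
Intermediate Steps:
$b{\left(O,q \right)} = O + O q$
$f{\left(X \right)} = X^{2}$
$\left(30 \left(\left(-2 + 4\right)^{2} + f{\left(4 \right)}\right) + b{\left(6,46 \right)}\right) + 1937 = \left(30 \left(\left(-2 + 4\right)^{2} + 4^{2}\right) + 6 \left(1 + 46\right)\right) + 1937 = \left(30 \left(2^{2} + 16\right) + 6 \cdot 47\right) + 1937 = \left(30 \left(4 + 16\right) + 282\right) + 1937 = \left(30 \cdot 20 + 282\right) + 1937 = \left(600 + 282\right) + 1937 = 882 + 1937 = 2819$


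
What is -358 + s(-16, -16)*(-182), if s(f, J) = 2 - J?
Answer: -3634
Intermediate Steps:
-358 + s(-16, -16)*(-182) = -358 + (2 - 1*(-16))*(-182) = -358 + (2 + 16)*(-182) = -358 + 18*(-182) = -358 - 3276 = -3634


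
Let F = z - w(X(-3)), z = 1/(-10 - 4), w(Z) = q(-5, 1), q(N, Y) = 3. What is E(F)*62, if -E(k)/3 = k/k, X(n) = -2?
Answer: -186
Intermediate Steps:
w(Z) = 3
z = -1/14 (z = 1/(-14) = -1/14 ≈ -0.071429)
F = -43/14 (F = -1/14 - 1*3 = -1/14 - 3 = -43/14 ≈ -3.0714)
E(k) = -3 (E(k) = -3*k/k = -3*1 = -3)
E(F)*62 = -3*62 = -186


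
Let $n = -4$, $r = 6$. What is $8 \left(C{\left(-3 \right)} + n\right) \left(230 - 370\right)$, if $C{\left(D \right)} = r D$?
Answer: $24640$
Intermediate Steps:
$C{\left(D \right)} = 6 D$
$8 \left(C{\left(-3 \right)} + n\right) \left(230 - 370\right) = 8 \left(6 \left(-3\right) - 4\right) \left(230 - 370\right) = 8 \left(-18 - 4\right) \left(-140\right) = 8 \left(-22\right) \left(-140\right) = \left(-176\right) \left(-140\right) = 24640$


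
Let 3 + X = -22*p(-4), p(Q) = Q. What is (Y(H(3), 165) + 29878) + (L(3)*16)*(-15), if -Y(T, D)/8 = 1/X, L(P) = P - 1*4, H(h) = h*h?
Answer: 2560022/85 ≈ 30118.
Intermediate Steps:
H(h) = h²
L(P) = -4 + P (L(P) = P - 4 = -4 + P)
X = 85 (X = -3 - 22*(-4) = -3 + 88 = 85)
Y(T, D) = -8/85
(Y(H(3), 165) + 29878) + (L(3)*16)*(-15) = (-8/85 + 29878) + ((-4 + 3)*16)*(-15) = 2539622/85 - 1*16*(-15) = 2539622/85 - 16*(-15) = 2539622/85 + 240 = 2560022/85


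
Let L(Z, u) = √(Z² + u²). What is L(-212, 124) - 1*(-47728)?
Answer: 47728 + 4*√3770 ≈ 47974.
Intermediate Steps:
L(-212, 124) - 1*(-47728) = √((-212)² + 124²) - 1*(-47728) = √(44944 + 15376) + 47728 = √60320 + 47728 = 4*√3770 + 47728 = 47728 + 4*√3770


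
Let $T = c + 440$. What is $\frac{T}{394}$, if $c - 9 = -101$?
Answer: $\frac{174}{197} \approx 0.88325$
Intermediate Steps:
$c = -92$ ($c = 9 - 101 = -92$)
$T = 348$ ($T = -92 + 440 = 348$)
$\frac{T}{394} = \frac{348}{394} = 348 \cdot \frac{1}{394} = \frac{174}{197}$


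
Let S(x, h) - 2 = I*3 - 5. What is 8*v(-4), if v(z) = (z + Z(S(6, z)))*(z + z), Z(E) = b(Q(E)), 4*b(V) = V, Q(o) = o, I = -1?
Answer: 352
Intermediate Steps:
S(x, h) = -6 (S(x, h) = 2 + (-1*3 - 5) = 2 + (-3 - 5) = 2 - 8 = -6)
b(V) = V/4
Z(E) = E/4
v(z) = 2*z*(-3/2 + z) (v(z) = (z + (1/4)*(-6))*(z + z) = (z - 3/2)*(2*z) = (-3/2 + z)*(2*z) = 2*z*(-3/2 + z))
8*v(-4) = 8*(-4*(-3 + 2*(-4))) = 8*(-4*(-3 - 8)) = 8*(-4*(-11)) = 8*44 = 352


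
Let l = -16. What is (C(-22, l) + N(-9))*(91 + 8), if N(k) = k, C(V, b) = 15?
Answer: 594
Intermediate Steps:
(C(-22, l) + N(-9))*(91 + 8) = (15 - 9)*(91 + 8) = 6*99 = 594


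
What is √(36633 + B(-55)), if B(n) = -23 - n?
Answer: √36665 ≈ 191.48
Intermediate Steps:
√(36633 + B(-55)) = √(36633 + (-23 - 1*(-55))) = √(36633 + (-23 + 55)) = √(36633 + 32) = √36665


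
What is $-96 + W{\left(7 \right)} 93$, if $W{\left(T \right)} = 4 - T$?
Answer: $-375$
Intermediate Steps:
$-96 + W{\left(7 \right)} 93 = -96 + \left(4 - 7\right) 93 = -96 - 279 = -375$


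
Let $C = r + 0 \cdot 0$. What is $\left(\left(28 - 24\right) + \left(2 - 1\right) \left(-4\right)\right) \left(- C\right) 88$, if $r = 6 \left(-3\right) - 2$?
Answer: $0$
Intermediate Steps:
$r = -20$ ($r = -18 - 2 = -20$)
$C = -20$ ($C = -20 + 0 \cdot 0 = -20 + 0 = -20$)
$\left(\left(28 - 24\right) + \left(2 - 1\right) \left(-4\right)\right) \left(- C\right) 88 = \left(\left(28 - 24\right) + \left(2 - 1\right) \left(-4\right)\right) \left(\left(-1\right) \left(-20\right)\right) 88 = \left(4 + 1 \left(-4\right)\right) 20 \cdot 88 = \left(4 - 4\right) 20 \cdot 88 = 0 \cdot 20 \cdot 88 = 0 \cdot 88 = 0$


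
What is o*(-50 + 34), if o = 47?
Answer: -752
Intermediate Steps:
o*(-50 + 34) = 47*(-50 + 34) = 47*(-16) = -752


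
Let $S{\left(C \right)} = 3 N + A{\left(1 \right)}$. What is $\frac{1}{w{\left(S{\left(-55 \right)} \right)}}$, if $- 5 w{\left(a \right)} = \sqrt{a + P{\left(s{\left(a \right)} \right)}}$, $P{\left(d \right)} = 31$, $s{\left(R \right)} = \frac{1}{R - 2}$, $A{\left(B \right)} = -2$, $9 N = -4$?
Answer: $- \frac{5 \sqrt{249}}{83} \approx -0.95059$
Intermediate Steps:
$N = - \frac{4}{9}$ ($N = \frac{1}{9} \left(-4\right) = - \frac{4}{9} \approx -0.44444$)
$s{\left(R \right)} = \frac{1}{-2 + R}$
$S{\left(C \right)} = - \frac{10}{3}$ ($S{\left(C \right)} = 3 \left(- \frac{4}{9}\right) - 2 = - \frac{4}{3} - 2 = - \frac{10}{3}$)
$w{\left(a \right)} = - \frac{\sqrt{31 + a}}{5}$ ($w{\left(a \right)} = - \frac{\sqrt{a + 31}}{5} = - \frac{\sqrt{31 + a}}{5}$)
$\frac{1}{w{\left(S{\left(-55 \right)} \right)}} = \frac{1}{\left(- \frac{1}{5}\right) \sqrt{31 - \frac{10}{3}}} = \frac{1}{\left(- \frac{1}{5}\right) \sqrt{\frac{83}{3}}} = \frac{1}{\left(- \frac{1}{5}\right) \frac{\sqrt{249}}{3}} = \frac{1}{\left(- \frac{1}{15}\right) \sqrt{249}} = - \frac{5 \sqrt{249}}{83}$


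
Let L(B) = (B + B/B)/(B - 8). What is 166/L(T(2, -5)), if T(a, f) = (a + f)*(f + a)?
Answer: 83/5 ≈ 16.600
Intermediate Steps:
T(a, f) = (a + f)**2 (T(a, f) = (a + f)*(a + f) = (a + f)**2)
L(B) = (1 + B)/(-8 + B) (L(B) = (B + 1)/(-8 + B) = (1 + B)/(-8 + B))
166/L(T(2, -5)) = 166/(((1 + (2 - 5)**2)/(-8 + (2 - 5)**2))) = 166/(((1 + (-3)**2)/(-8 + (-3)**2))) = 166/(((1 + 9)/(-8 + 9))) = 166/((10/1)) = 166/((1*10)) = 166/10 = 166*(1/10) = 83/5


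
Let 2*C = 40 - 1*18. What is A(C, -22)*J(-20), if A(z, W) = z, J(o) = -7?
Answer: -77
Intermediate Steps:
C = 11 (C = (40 - 1*18)/2 = (40 - 18)/2 = (½)*22 = 11)
A(C, -22)*J(-20) = 11*(-7) = -77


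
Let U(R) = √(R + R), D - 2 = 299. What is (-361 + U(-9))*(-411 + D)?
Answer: 39710 - 330*I*√2 ≈ 39710.0 - 466.69*I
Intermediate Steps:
D = 301 (D = 2 + 299 = 301)
U(R) = √2*√R (U(R) = √(2*R) = √2*√R)
(-361 + U(-9))*(-411 + D) = (-361 + √2*√(-9))*(-411 + 301) = (-361 + √2*(3*I))*(-110) = (-361 + 3*I*√2)*(-110) = 39710 - 330*I*√2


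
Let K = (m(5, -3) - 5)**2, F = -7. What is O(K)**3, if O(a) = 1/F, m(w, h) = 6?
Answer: -1/343 ≈ -0.0029155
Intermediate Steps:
K = 1 (K = (6 - 5)**2 = 1**2 = 1)
O(a) = -1/7 (O(a) = 1/(-7) = -1/7)
O(K)**3 = (-1/7)**3 = -1/343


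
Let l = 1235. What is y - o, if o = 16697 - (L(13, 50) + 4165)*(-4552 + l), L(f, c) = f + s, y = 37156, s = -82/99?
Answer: -1369686739/99 ≈ -1.3835e+7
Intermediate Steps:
s = -82/99 (s = -82*1/99 = -82/99 ≈ -0.82828)
L(f, c) = -82/99 + f (L(f, c) = f - 82/99 = -82/99 + f)
o = 1373365183/99 (o = 16697 - ((-82/99 + 13) + 4165)*(-4552 + 1235) = 16697 - (1205/99 + 4165)*(-3317) = 16697 - 413540*(-3317)/99 = 16697 - 1*(-1371712180/99) = 16697 + 1371712180/99 = 1373365183/99 ≈ 1.3872e+7)
y - o = 37156 - 1*1373365183/99 = 37156 - 1373365183/99 = -1369686739/99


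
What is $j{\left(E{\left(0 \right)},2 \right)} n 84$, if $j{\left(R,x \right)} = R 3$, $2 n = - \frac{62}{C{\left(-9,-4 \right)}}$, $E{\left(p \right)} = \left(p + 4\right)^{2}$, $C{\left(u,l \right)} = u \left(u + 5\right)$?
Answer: $-3472$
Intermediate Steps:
$C{\left(u,l \right)} = u \left(5 + u\right)$
$E{\left(p \right)} = \left(4 + p\right)^{2}$
$n = - \frac{31}{36}$ ($n = \frac{\left(-62\right) \frac{1}{\left(-9\right) \left(5 - 9\right)}}{2} = \frac{\left(-62\right) \frac{1}{\left(-9\right) \left(-4\right)}}{2} = \frac{\left(-62\right) \frac{1}{36}}{2} = \frac{1}{2} \left(- \frac{31}{18}\right) = - \frac{31}{36} \approx -0.86111$)
$j{\left(R,x \right)} = 3 R$
$j{\left(E{\left(0 \right)},2 \right)} n 84 = 3 \left(4 + 0\right)^{2} \left(- \frac{31}{36}\right) 84 = 3 \cdot 4^{2} \left(- \frac{31}{36}\right) 84 = 3 \cdot 16 \left(- \frac{31}{36}\right) 84 = 48 \left(- \frac{31}{36}\right) 84 = \left(- \frac{124}{3}\right) 84 = -3472$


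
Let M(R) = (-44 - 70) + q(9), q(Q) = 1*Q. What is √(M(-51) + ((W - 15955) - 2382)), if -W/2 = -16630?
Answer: √14818 ≈ 121.73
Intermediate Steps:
W = 33260 (W = -2*(-16630) = 33260)
q(Q) = Q
M(R) = -105 (M(R) = (-44 - 70) + 9 = -114 + 9 = -105)
√(M(-51) + ((W - 15955) - 2382)) = √(-105 + ((33260 - 15955) - 2382)) = √(-105 + (17305 - 2382)) = √(-105 + 14923) = √14818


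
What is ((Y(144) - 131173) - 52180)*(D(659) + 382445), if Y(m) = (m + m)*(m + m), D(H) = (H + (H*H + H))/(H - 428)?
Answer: -8914350581146/231 ≈ -3.8590e+10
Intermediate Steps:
D(H) = (H² + 2*H)/(-428 + H) (D(H) = (H + (H² + H))/(-428 + H) = (H + (H + H²))/(-428 + H) = (H² + 2*H)/(-428 + H))
Y(m) = 4*m² (Y(m) = (2*m)*(2*m) = 4*m²)
((Y(144) - 131173) - 52180)*(D(659) + 382445) = ((4*144² - 131173) - 52180)*(659*(2 + 659)/(-428 + 659) + 382445) = ((4*20736 - 131173) - 52180)*(659*661/231 + 382445) = ((82944 - 131173) - 52180)*(659*(1/231)*661 + 382445) = (-48229 - 52180)*(435599/231 + 382445) = -100409*88780394/231 = -8914350581146/231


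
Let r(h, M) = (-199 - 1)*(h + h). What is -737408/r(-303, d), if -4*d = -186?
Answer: -46088/7575 ≈ -6.0842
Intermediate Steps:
d = 93/2 (d = -¼*(-186) = 93/2 ≈ 46.500)
r(h, M) = -400*h
-737408/r(-303, d) = -737408/((-400*(-303))) = -737408/121200 = -737408*1/121200 = -46088/7575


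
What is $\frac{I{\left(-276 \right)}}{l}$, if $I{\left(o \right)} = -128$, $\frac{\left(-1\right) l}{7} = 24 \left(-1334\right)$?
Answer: $- \frac{8}{14007} \approx -0.00057114$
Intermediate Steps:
$l = 224112$ ($l = - 7 \cdot 24 \left(-1334\right) = \left(-7\right) \left(-32016\right) = 224112$)
$\frac{I{\left(-276 \right)}}{l} = - \frac{128}{224112} = \left(-128\right) \frac{1}{224112} = - \frac{8}{14007}$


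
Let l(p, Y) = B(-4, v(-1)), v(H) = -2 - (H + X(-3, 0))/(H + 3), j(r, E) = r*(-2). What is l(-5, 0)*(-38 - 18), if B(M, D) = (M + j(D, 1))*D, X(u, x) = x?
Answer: -84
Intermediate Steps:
j(r, E) = -2*r
v(H) = -2 - H/(3 + H) (v(H) = -2 - (H + 0)/(H + 3) = -2 - H/(3 + H))
B(M, D) = D*(M - 2*D) (B(M, D) = (M - 2*D)*D = D*(M - 2*D))
l(p, Y) = 3/2 (l(p, Y) = (3*(-2 - 1*(-1))/(3 - 1))*(-4 - 6*(-2 - 1*(-1))/(3 - 1)) = (3*(-2 + 1)/2)*(-4 - 6*(-2 + 1)/2) = (3*(½)*(-1))*(-4 - 6*(-1)/2) = -3*(-4 - 2*(-3/2))/2 = -3*(-4 + 3)/2 = -3/2*(-1) = 3/2)
l(-5, 0)*(-38 - 18) = 3*(-38 - 18)/2 = (3/2)*(-56) = -84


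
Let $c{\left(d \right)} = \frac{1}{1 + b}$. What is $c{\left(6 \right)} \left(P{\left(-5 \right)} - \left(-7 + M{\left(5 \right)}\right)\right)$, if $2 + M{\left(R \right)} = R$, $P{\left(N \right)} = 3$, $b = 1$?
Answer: $\frac{7}{2} \approx 3.5$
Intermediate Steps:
$c{\left(d \right)} = \frac{1}{2}$ ($c{\left(d \right)} = \frac{1}{1 + 1} = \frac{1}{2}$)
$M{\left(R \right)} = -2 + R$
$c{\left(6 \right)} \left(P{\left(-5 \right)} - \left(-7 + M{\left(5 \right)}\right)\right) = \frac{3 + \left(7 - \left(-2 + 5\right)\right)}{2} = \frac{3 + \left(7 - 3\right)}{2} = \frac{3 + 4}{2} = \frac{1}{2} \cdot 7 = \frac{7}{2}$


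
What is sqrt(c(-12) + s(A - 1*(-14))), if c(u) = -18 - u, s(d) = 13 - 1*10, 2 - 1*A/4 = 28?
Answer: I*sqrt(3) ≈ 1.732*I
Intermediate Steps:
A = -104 (A = 8 - 4*28 = 8 - 112 = -104)
s(d) = 3 (s(d) = 13 - 10 = 3)
sqrt(c(-12) + s(A - 1*(-14))) = sqrt((-18 - 1*(-12)) + 3) = sqrt((-18 + 12) + 3) = sqrt(-6 + 3) = sqrt(-3) = I*sqrt(3)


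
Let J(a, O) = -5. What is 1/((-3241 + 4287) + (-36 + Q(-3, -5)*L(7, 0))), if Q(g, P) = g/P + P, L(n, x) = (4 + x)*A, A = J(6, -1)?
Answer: 1/1098 ≈ 0.00091075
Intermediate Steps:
A = -5
L(n, x) = -20 - 5*x (L(n, x) = (4 + x)*(-5) = -20 - 5*x)
Q(g, P) = P + g/P
1/((-3241 + 4287) + (-36 + Q(-3, -5)*L(7, 0))) = 1/((-3241 + 4287) + (-36 + (-5 - 3/(-5))*(-20 - 5*0))) = 1/(1046 + (-36 + (-5 - 3*(-⅕))*(-20 + 0))) = 1/(1046 + (-36 + (-5 + ⅗)*(-20))) = 1/(1046 + (-36 - 22/5*(-20))) = 1/(1046 + (-36 + 88)) = 1/(1046 + 52) = 1/1098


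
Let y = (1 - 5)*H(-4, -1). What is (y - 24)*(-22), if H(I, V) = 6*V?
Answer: 0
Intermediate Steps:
y = 24 (y = (1 - 5)*(6*(-1)) = -4*(-6) = 24)
(y - 24)*(-22) = (24 - 24)*(-22) = 0*(-22) = 0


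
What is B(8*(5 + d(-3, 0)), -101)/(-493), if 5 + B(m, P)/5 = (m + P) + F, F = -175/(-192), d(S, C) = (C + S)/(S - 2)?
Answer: 57877/94656 ≈ 0.61145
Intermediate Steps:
d(S, C) = (C + S)/(-2 + S)
F = 175/192 (F = -175*(-1/192) = 175/192 ≈ 0.91146)
B(m, P) = -3925/192 + 5*P + 5*m (B(m, P) = -25 + 5*((m + P) + 175/192) = -25 + 5*((P + m) + 175/192) = -25 + 5*(175/192 + P + m) = -25 + (875/192 + 5*P + 5*m) = -3925/192 + 5*P + 5*m)
B(8*(5 + d(-3, 0)), -101)/(-493) = (-3925/192 + 5*(-101) + 5*(8*(5 + (0 - 3)/(-2 - 3))))/(-493) = (-3925/192 - 505 + 5*(8*(5 - 3/(-5))))*(-1/493) = (-3925/192 - 505 + 5*(8*(5 - 1/5*(-3))))*(-1/493) = (-3925/192 - 505 + 5*(8*(5 + 3/5)))*(-1/493) = (-3925/192 - 505 + 5*(8*(28/5)))*(-1/493) = (-3925/192 - 505 + 5*(224/5))*(-1/493) = (-3925/192 - 505 + 224)*(-1/493) = -57877/192*(-1/493) = 57877/94656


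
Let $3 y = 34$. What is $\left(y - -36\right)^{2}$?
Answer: $\frac{20164}{9} \approx 2240.4$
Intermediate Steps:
$y = \frac{34}{3}$ ($y = \frac{1}{3} \cdot 34 = \frac{34}{3} \approx 11.333$)
$\left(y - -36\right)^{2} = \left(\frac{34}{3} - -36\right)^{2} = \left(\frac{34}{3} + 36\right)^{2} = \left(\frac{142}{3}\right)^{2} = \frac{20164}{9}$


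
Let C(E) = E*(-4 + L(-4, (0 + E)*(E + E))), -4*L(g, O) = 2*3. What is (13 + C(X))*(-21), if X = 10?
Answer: 882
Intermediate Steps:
L(g, O) = -3/2
C(E) = -11*E/2 (C(E) = E*(-4 - 3/2) = E*(-11/2) = -11*E/2)
(13 + C(X))*(-21) = (13 - 11/2*10)*(-21) = (13 - 55)*(-21) = -42*(-21) = 882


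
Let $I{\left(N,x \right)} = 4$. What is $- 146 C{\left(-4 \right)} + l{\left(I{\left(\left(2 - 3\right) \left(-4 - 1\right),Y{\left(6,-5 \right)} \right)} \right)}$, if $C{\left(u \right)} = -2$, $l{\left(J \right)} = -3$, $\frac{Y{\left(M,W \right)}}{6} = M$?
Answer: $289$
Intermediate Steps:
$Y{\left(M,W \right)} = 6 M$
$- 146 C{\left(-4 \right)} + l{\left(I{\left(\left(2 - 3\right) \left(-4 - 1\right),Y{\left(6,-5 \right)} \right)} \right)} = \left(-146\right) \left(-2\right) - 3 = 292 - 3 = 289$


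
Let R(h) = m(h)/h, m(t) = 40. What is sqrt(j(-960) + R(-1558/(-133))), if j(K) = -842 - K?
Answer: sqrt(204098)/41 ≈ 11.019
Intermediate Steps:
R(h) = 40/h
sqrt(j(-960) + R(-1558/(-133))) = sqrt((-842 - 1*(-960)) + 40/((-1558/(-133)))) = sqrt((-842 + 960) + 40/((-1558*(-1/133)))) = sqrt(118 + 40/(82/7)) = sqrt(118 + 40*(7/82)) = sqrt(118 + 140/41) = sqrt(4978/41) = sqrt(204098)/41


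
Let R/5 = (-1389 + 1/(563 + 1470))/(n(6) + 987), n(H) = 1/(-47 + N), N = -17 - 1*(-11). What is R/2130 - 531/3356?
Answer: -6139606341257/38009631449220 ≈ -0.16153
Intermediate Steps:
N = -6 (N = -17 + 11 = -6)
n(H) = -1/53 (n(H) = 1/(-47 - 6) = 1/(-53) = -1/53)
R = -74831654/10634623 (R = 5*((-1389 + 1/(563 + 1470))/(-1/53 + 987)) = 5*((-1389 + 1/2033)/(52310/53)) = 5*((-1389 + 1/2033)*(53/52310)) = 5*(-2823836/2033*53/52310) = 5*(-74831654/53173115) = -74831654/10634623 ≈ -7.0366)
R/2130 - 531/3356 = -74831654/10634623/2130 - 531/3356 = -74831654/10634623*1/2130 - 531*1/3356 = -37415827/11325873495 - 531/3356 = -6139606341257/38009631449220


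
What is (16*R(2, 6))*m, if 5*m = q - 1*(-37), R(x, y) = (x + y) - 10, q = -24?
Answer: -416/5 ≈ -83.200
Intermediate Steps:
R(x, y) = -10 + x + y
m = 13/5 (m = (-24 - 1*(-37))/5 = (-24 + 37)/5 = (1/5)*13 = 13/5 ≈ 2.6000)
(16*R(2, 6))*m = (16*(-10 + 2 + 6))*(13/5) = (16*(-2))*(13/5) = -32*13/5 = -416/5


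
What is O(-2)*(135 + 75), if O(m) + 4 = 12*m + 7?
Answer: -4410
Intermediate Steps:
O(m) = 3 + 12*m (O(m) = -4 + (12*m + 7) = -4 + (7 + 12*m) = 3 + 12*m)
O(-2)*(135 + 75) = (3 + 12*(-2))*(135 + 75) = (3 - 24)*210 = -21*210 = -4410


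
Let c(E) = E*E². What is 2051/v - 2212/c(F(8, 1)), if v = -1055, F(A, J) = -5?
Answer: 415457/26375 ≈ 15.752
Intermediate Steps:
c(E) = E³
2051/v - 2212/c(F(8, 1)) = 2051/(-1055) - 2212/((-5)³) = 2051*(-1/1055) - 2212/(-125) = -2051/1055 - 2212*(-1/125) = -2051/1055 + 2212/125 = 415457/26375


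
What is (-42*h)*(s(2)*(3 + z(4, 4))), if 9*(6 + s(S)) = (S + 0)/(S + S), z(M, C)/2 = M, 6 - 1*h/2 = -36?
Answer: 230692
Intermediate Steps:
h = 84 (h = 12 - 2*(-36) = 12 + 72 = 84)
z(M, C) = 2*M
s(S) = -107/18 (s(S) = -6 + ((S + 0)/(S + S))/9 = -6 + (S/((2*S)))/9 = -6 + (S*(1/(2*S)))/9 = -6 + (1/9)*(1/2) = -6 + 1/18 = -107/18)
(-42*h)*(s(2)*(3 + z(4, 4))) = (-42*84)*(-107*(3 + 2*4)/18) = -(-20972)*(3 + 8) = -(-20972)*11 = -3528*(-1177/18) = 230692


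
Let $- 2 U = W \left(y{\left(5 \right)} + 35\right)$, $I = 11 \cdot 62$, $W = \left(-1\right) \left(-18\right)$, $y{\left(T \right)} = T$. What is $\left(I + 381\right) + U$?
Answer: $703$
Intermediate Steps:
$W = 18$
$I = 682$
$U = -360$ ($U = - \frac{18 \left(5 + 35\right)}{2} = - \frac{18 \cdot 40}{2} = \left(- \frac{1}{2}\right) 720 = -360$)
$\left(I + 381\right) + U = \left(682 + 381\right) - 360 = 1063 - 360 = 703$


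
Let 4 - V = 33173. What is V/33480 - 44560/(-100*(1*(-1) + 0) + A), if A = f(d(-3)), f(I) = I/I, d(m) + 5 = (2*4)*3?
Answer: -1495218869/3381480 ≈ -442.18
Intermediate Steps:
d(m) = 19 (d(m) = -5 + (2*4)*3 = -5 + 8*3 = -5 + 24 = 19)
V = -33169 (V = 4 - 1*33173 = 4 - 33173 = -33169)
f(I) = 1
A = 1
V/33480 - 44560/(-100*(1*(-1) + 0) + A) = -33169/33480 - 44560/(-100*(1*(-1) + 0) + 1) = -33169*1/33480 - 44560/(-100*(-1 + 0) + 1) = -33169/33480 - 44560/(-100*(-1) + 1) = -33169/33480 - 44560/(100 + 1) = -33169/33480 - 44560/101 = -1495218869/3381480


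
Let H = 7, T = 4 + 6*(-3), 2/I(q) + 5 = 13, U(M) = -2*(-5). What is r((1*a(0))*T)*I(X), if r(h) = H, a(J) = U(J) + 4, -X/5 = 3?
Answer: 7/4 ≈ 1.7500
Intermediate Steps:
U(M) = 10
X = -15 (X = -5*3 = -15)
I(q) = 1/4 (I(q) = 2/(-5 + 13) = 2/8 = 2*(1/8) = 1/4)
T = -14 (T = 4 - 18 = -14)
a(J) = 14 (a(J) = 10 + 4 = 14)
r(h) = 7
r((1*a(0))*T)*I(X) = 7*(1/4) = 7/4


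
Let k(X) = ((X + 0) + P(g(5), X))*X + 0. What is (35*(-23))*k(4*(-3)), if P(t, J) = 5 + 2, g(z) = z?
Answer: -48300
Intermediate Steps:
P(t, J) = 7
k(X) = X*(7 + X) (k(X) = ((X + 0) + 7)*X + 0 = (X + 7)*X + 0 = (7 + X)*X + 0 = X*(7 + X) + 0 = X*(7 + X))
(35*(-23))*k(4*(-3)) = (35*(-23))*((4*(-3))*(7 + 4*(-3))) = -(-9660)*(7 - 12) = -(-9660)*(-5) = -805*60 = -48300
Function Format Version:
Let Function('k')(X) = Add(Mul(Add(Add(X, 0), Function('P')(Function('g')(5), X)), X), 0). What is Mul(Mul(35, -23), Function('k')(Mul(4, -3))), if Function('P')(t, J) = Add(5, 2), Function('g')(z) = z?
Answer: -48300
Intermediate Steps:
Function('P')(t, J) = 7
Function('k')(X) = Mul(X, Add(7, X)) (Function('k')(X) = Add(Mul(Add(Add(X, 0), 7), X), 0) = Add(Mul(Add(X, 7), X), 0) = Add(Mul(Add(7, X), X), 0) = Add(Mul(X, Add(7, X)), 0) = Mul(X, Add(7, X)))
Mul(Mul(35, -23), Function('k')(Mul(4, -3))) = Mul(Mul(35, -23), Mul(Mul(4, -3), Add(7, Mul(4, -3)))) = Mul(-805, Mul(-12, Add(7, -12))) = Mul(-805, Mul(-12, -5)) = Mul(-805, 60) = -48300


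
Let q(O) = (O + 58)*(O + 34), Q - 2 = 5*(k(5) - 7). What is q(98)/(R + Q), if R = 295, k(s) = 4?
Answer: 3432/47 ≈ 73.021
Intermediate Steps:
Q = -13 (Q = 2 + 5*(4 - 7) = 2 + 5*(-3) = 2 - 15 = -13)
q(O) = (34 + O)*(58 + O) (q(O) = (58 + O)*(34 + O) = (34 + O)*(58 + O))
q(98)/(R + Q) = (1972 + 98**2 + 92*98)/(295 - 13) = (1972 + 9604 + 9016)/282 = 20592*(1/282) = 3432/47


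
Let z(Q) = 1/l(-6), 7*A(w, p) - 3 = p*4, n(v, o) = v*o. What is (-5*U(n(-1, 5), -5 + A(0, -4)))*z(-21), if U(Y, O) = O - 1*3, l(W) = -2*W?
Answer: 115/28 ≈ 4.1071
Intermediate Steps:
n(v, o) = o*v
A(w, p) = 3/7 + 4*p/7 (A(w, p) = 3/7 + (p*4)/7 = 3/7 + (4*p)/7 = 3/7 + 4*p/7)
U(Y, O) = -3 + O (U(Y, O) = O - 3 = -3 + O)
z(Q) = 1/12 (z(Q) = 1/(-2*(-6)) = 1/12)
(-5*U(n(-1, 5), -5 + A(0, -4)))*z(-21) = -5*(-3 + (-5 + (3/7 + (4/7)*(-4))))*(1/12) = -5*(-3 + (-5 + (3/7 - 16/7)))*(1/12) = -5*(-3 + (-5 - 13/7))*(1/12) = -5*(-3 - 48/7)*(1/12) = -5*(-69/7)*(1/12) = (345/7)*(1/12) = 115/28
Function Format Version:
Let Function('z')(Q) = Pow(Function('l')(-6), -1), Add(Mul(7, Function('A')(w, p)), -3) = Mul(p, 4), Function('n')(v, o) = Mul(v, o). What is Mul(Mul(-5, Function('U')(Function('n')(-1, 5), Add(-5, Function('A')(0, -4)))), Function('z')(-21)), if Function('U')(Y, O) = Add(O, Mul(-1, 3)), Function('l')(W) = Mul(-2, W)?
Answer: Rational(115, 28) ≈ 4.1071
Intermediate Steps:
Function('n')(v, o) = Mul(o, v)
Function('A')(w, p) = Add(Rational(3, 7), Mul(Rational(4, 7), p)) (Function('A')(w, p) = Add(Rational(3, 7), Mul(Rational(1, 7), Mul(p, 4))) = Add(Rational(3, 7), Mul(Rational(1, 7), Mul(4, p))) = Add(Rational(3, 7), Mul(Rational(4, 7), p)))
Function('U')(Y, O) = Add(-3, O) (Function('U')(Y, O) = Add(O, -3) = Add(-3, O))
Function('z')(Q) = Rational(1, 12) (Function('z')(Q) = Pow(Mul(-2, -6), -1) = Pow(12, -1) = Rational(1, 12))
Mul(Mul(-5, Function('U')(Function('n')(-1, 5), Add(-5, Function('A')(0, -4)))), Function('z')(-21)) = Mul(Mul(-5, Add(-3, Add(-5, Add(Rational(3, 7), Mul(Rational(4, 7), -4))))), Rational(1, 12)) = Mul(Mul(-5, Add(-3, Add(-5, Add(Rational(3, 7), Rational(-16, 7))))), Rational(1, 12)) = Mul(Mul(-5, Add(-3, Add(-5, Rational(-13, 7)))), Rational(1, 12)) = Mul(Mul(-5, Add(-3, Rational(-48, 7))), Rational(1, 12)) = Mul(Mul(-5, Rational(-69, 7)), Rational(1, 12)) = Mul(Rational(345, 7), Rational(1, 12)) = Rational(115, 28)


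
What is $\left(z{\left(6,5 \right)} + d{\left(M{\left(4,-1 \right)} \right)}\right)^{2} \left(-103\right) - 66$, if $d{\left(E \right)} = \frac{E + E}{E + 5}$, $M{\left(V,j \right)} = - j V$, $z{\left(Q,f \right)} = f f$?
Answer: $- \frac{5597113}{81} \approx -69100.0$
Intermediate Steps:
$z{\left(Q,f \right)} = f^{2}$
$M{\left(V,j \right)} = - V j$
$d{\left(E \right)} = \frac{2 E}{5 + E}$
$\left(z{\left(6,5 \right)} + d{\left(M{\left(4,-1 \right)} \right)}\right)^{2} \left(-103\right) - 66 = \left(5^{2} + \frac{2 \left(\left(-1\right) 4 \left(-1\right)\right)}{5 - 4 \left(-1\right)}\right)^{2} \left(-103\right) - 66 = \left(25 + 2 \cdot 4 \frac{1}{5 + 4}\right)^{2} \left(-103\right) - 66 = \left(25 + 2 \cdot 4 \cdot \frac{1}{9}\right)^{2} \left(-103\right) - 66 = \left(25 + \frac{8}{9}\right)^{2} \left(-103\right) - 66 = \left(\frac{233}{9}\right)^{2} \left(-103\right) - 66 = \frac{54289}{81} \left(-103\right) - 66 = - \frac{5591767}{81} - 66 = - \frac{5597113}{81}$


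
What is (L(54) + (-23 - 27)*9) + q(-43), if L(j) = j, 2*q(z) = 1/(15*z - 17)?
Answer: -524305/1324 ≈ -396.00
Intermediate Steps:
q(z) = 1/(2*(-17 + 15*z)) (q(z) = 1/(2*(15*z - 17)) = 1/(2*(-17 + 15*z)))
(L(54) + (-23 - 27)*9) + q(-43) = (54 + (-23 - 27)*9) + 1/(2*(-17 + 15*(-43))) = (54 - 50*9) + 1/(2*(-17 - 645)) = (54 - 450) + (½)/(-662) = -396 + (½)*(-1/662) = -396 - 1/1324 = -524305/1324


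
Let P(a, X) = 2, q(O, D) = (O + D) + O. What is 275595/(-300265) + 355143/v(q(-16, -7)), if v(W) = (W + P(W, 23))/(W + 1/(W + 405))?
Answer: 101468423529523/271079242 ≈ 3.7431e+5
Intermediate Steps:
q(O, D) = D + 2*O (q(O, D) = (D + O) + O = D + 2*O)
v(W) = (2 + W)/(W + 1/(405 + W)) (v(W) = (W + 2)/(W + 1/(W + 405)) = (2 + W)/(W + 1/(405 + W)))
275595/(-300265) + 355143/v(q(-16, -7)) = 275595/(-300265) + 355143/(((810 + (-7 + 2*(-16))² + 407*(-7 + 2*(-16)))/(1 + (-7 + 2*(-16))² + 405*(-7 + 2*(-16))))) = 275595*(-1/300265) + 355143/(((810 + (-7 - 32)² + 407*(-7 - 32))/(1 + (-7 - 32)² + 405*(-7 - 32)))) = -55119/60053 + 355143/(((810 + (-39)² + 407*(-39))/(1 + (-39)² + 405*(-39)))) = -55119/60053 + 355143/(((810 + 1521 - 15873)/(1 + 1521 - 15795))) = -55119/60053 + 355143/((-13542/(-14273))) = -55119/60053 + 355143/((-1/14273*(-13542))) = -55119/60053 + 355143/(13542/14273) = -55119/60053 + 355143*(14273/13542) = -55119/60053 + 1689652013/4514 = 101468423529523/271079242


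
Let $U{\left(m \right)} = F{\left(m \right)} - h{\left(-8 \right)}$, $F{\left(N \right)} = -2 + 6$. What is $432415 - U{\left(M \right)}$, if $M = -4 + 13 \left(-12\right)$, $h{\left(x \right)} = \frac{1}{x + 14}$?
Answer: $\frac{2594467}{6} \approx 4.3241 \cdot 10^{5}$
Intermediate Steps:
$F{\left(N \right)} = 4$
$h{\left(x \right)} = \frac{1}{14 + x}$
$M = -160$ ($M = -4 - 156 = -160$)
$U{\left(m \right)} = \frac{23}{6}$ ($U{\left(m \right)} = 4 - \frac{1}{14 - 8} = 4 - \frac{1}{6} = \frac{23}{6}$)
$432415 - U{\left(M \right)} = 432415 - \frac{23}{6} = \frac{2594467}{6}$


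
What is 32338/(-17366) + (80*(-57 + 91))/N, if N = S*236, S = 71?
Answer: -3254079/1914373 ≈ -1.6998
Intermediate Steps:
N = 16756 (N = 71*236 = 16756)
32338/(-17366) + (80*(-57 + 91))/N = 32338/(-17366) + (80*(-57 + 91))/16756 = 32338*(-1/17366) + (80*34)*(1/16756) = -851/457 + 2720*(1/16756) = -851/457 + 680/4189 = -3254079/1914373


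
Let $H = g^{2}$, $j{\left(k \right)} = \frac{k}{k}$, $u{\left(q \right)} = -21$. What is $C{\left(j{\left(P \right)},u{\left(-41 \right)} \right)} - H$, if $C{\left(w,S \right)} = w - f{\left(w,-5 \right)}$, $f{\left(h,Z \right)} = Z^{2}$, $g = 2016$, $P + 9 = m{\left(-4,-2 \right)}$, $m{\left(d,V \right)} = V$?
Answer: $-4064280$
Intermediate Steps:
$P = -11$ ($P = -9 - 2 = -11$)
$j{\left(k \right)} = 1$
$C{\left(w,S \right)} = -25 + w$ ($C{\left(w,S \right)} = w - \left(-5\right)^{2} = w - 25 = -25 + w$)
$H = 4064256$ ($H = 2016^{2} = 4064256$)
$C{\left(j{\left(P \right)},u{\left(-41 \right)} \right)} - H = \left(-25 + 1\right) - 4064256 = -24 - 4064256 = -4064280$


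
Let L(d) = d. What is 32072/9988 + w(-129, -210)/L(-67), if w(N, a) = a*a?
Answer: -109580494/167299 ≈ -655.00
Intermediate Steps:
w(N, a) = a**2
32072/9988 + w(-129, -210)/L(-67) = 32072/9988 + (-210)**2/(-67) = 32072*(1/9988) + 44100*(-1/67) = 8018/2497 - 44100/67 = -109580494/167299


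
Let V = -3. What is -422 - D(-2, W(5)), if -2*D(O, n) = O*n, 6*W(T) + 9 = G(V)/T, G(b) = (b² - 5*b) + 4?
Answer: -12643/30 ≈ -421.43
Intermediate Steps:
G(b) = 4 + b² - 5*b
W(T) = -3/2 + 14/(3*T) (W(T) = -3/2 + ((4 + (-3)² - 5*(-3))/T)/6 = -3/2 + ((4 + 9 + 15)/T)/6 = -3/2 + (28/T)/6 = -3/2 + 14/(3*T))
D(O, n) = -O*n/2
-422 - D(-2, W(5)) = -422 - (-1)*(-2)*(⅙)*(28 - 9*5)/5/2 = -422 - (-1)*(-2)*(⅙)*(⅕)*(28 - 45)/2 = -422 - (-1)*(-2)*(⅙)*(⅕)*(-17)/2 = -422 - (-1)*(-2)*(-17)/(2*30) = -422 - 1*(-17/30) = -422 + 17/30 = -12643/30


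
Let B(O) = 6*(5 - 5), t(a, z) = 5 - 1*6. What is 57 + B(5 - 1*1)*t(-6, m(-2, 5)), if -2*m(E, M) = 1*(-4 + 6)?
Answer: 57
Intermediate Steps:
m(E, M) = -1 (m(E, M) = -(-4 + 6)/2 = -2/2 = -1/2*2 = -1)
t(a, z) = -1 (t(a, z) = 5 - 6 = -1)
B(O) = 0 (B(O) = 6*0 = 0)
57 + B(5 - 1*1)*t(-6, m(-2, 5)) = 57 + 0*(-1) = 57 + 0 = 57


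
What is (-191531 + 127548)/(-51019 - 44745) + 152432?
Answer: 14597562031/95764 ≈ 1.5243e+5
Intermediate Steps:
(-191531 + 127548)/(-51019 - 44745) + 152432 = -63983/(-95764) + 152432 = -63983*(-1/95764) + 152432 = 63983/95764 + 152432 = 14597562031/95764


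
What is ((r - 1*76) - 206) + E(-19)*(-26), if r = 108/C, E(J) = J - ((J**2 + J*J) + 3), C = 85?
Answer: 1620378/85 ≈ 19063.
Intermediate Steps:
E(J) = -3 + J - 2*J**2 (E(J) = J - ((J**2 + J**2) + 3) = J - (2*J**2 + 3) = J - (3 + 2*J**2) = J + (-3 - 2*J**2) = -3 + J - 2*J**2)
r = 108/85 ≈ 1.2706
((r - 1*76) - 206) + E(-19)*(-26) = ((108/85 - 1*76) - 206) + (-3 - 19 - 2*(-19)**2)*(-26) = ((108/85 - 76) - 206) + (-3 - 19 - 2*361)*(-26) = (-6352/85 - 206) + (-3 - 19 - 722)*(-26) = -23862/85 - 744*(-26) = -23862/85 + 19344 = 1620378/85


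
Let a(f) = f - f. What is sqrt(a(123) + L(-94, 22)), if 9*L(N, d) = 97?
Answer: sqrt(97)/3 ≈ 3.2830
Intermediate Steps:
a(f) = 0
L(N, d) = 97/9 (L(N, d) = (1/9)*97 = 97/9)
sqrt(a(123) + L(-94, 22)) = sqrt(0 + 97/9) = sqrt(97/9) = sqrt(97)/3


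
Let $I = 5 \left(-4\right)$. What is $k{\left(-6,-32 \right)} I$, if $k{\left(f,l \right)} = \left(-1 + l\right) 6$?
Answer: $3960$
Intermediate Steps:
$k{\left(f,l \right)} = -6 + 6 l$
$I = -20$
$k{\left(-6,-32 \right)} I = \left(-6 + 6 \left(-32\right)\right) \left(-20\right) = \left(-6 - 192\right) \left(-20\right) = \left(-198\right) \left(-20\right) = 3960$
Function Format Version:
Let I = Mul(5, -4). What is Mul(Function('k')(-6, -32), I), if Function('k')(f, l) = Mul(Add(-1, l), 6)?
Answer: 3960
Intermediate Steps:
Function('k')(f, l) = Add(-6, Mul(6, l))
I = -20
Mul(Function('k')(-6, -32), I) = Mul(Add(-6, Mul(6, -32)), -20) = Mul(Add(-6, -192), -20) = Mul(-198, -20) = 3960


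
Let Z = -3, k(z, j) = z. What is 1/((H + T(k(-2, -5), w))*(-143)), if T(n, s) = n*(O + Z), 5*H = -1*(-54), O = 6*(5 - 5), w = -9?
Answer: -5/12012 ≈ -0.00041625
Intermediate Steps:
O = 0 (O = 6*0 = 0)
H = 54/5 (H = (-1*(-54))/5 = (⅕)*54 = 54/5 ≈ 10.800)
T(n, s) = -3*n (T(n, s) = n*(0 - 3) = n*(-3) = -3*n)
1/((H + T(k(-2, -5), w))*(-143)) = 1/((54/5 - 3*(-2))*(-143)) = 1/((54/5 + 6)*(-143)) = 1/((84/5)*(-143)) = 1/(-12012/5) = -5/12012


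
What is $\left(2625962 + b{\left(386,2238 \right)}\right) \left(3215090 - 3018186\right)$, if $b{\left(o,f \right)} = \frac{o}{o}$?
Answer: $517062618552$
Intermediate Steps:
$b{\left(o,f \right)} = 1$
$\left(2625962 + b{\left(386,2238 \right)}\right) \left(3215090 - 3018186\right) = \left(2625962 + 1\right) \left(3215090 - 3018186\right) = 2625963 \cdot 196904 = 517062618552$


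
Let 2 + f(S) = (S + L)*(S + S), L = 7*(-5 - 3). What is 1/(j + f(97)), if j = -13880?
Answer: -1/5928 ≈ -0.00016869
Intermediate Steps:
L = -56 (L = 7*(-8) = -56)
f(S) = -2 + 2*S*(-56 + S) (f(S) = -2 + (S - 56)*(S + S) = -2 + (-56 + S)*(2*S) = -2 + 2*S*(-56 + S))
1/(j + f(97)) = 1/(-13880 + (-2 - 112*97 + 2*97**2)) = 1/(-13880 + (-2 - 10864 + 2*9409)) = 1/(-13880 + (-2 - 10864 + 18818)) = 1/(-13880 + 7952) = 1/(-5928) = -1/5928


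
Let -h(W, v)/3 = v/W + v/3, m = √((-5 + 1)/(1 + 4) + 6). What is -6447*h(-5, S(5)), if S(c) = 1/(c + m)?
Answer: 21490/33 - 4298*√130/165 ≈ 354.21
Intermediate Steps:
m = √130/5 (m = √(-4/5 + 6) = √(-4*⅕ + 6) = √(-⅘ + 6) = √(26/5) = √130/5 ≈ 2.2803)
S(c) = 1/(c + √130/5)
h(W, v) = -v - 3*v/W (h(W, v) = -3*(v/W + v/3) = -3*(v/3 + v/W) = -v - 3*v/W)
-6447*h(-5, S(5)) = -(-6447)*5/(√130 + 5*5)*(3 - 5)/(-5) = -(-6447)*5/(√130 + 25)*(-1)*(-2)/5 = -(-6447)*5/(25 + √130)*(-1)*(-2)/5 = -(-12894)/(25 + √130) = 12894/(25 + √130)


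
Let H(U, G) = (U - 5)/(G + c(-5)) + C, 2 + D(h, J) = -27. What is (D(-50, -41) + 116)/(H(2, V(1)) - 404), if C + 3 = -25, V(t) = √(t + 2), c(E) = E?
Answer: -91727/454753 - 29*√3/454753 ≈ -0.20182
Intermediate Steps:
V(t) = √(2 + t)
D(h, J) = -29 (D(h, J) = -2 - 27 = -29)
C = -28 (C = -3 - 25 = -28)
H(U, G) = -28 + (-5 + U)/(-5 + G) (H(U, G) = (U - 5)/(G - 5) - 28 = (-5 + U)/(-5 + G) - 28 = -28 + (-5 + U)/(-5 + G))
(D(-50, -41) + 116)/(H(2, V(1)) - 404) = (-29 + 116)/((135 + 2 - 28*√(2 + 1))/(-5 + √(2 + 1)) - 404) = 87/((135 + 2 - 28*√3)/(-5 + √3) - 404) = 87/((137 - 28*√3)/(-5 + √3) - 404) = 87/(-404 + (137 - 28*√3)/(-5 + √3))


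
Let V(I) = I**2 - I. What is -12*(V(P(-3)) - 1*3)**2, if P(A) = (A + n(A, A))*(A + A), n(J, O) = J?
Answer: -18960588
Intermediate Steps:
P(A) = 4*A**2 (P(A) = (A + A)*(A + A) = (2*A)*(2*A) = 4*A**2)
-12*(V(P(-3)) - 1*3)**2 = -12*((4*(-3)**2)*(-1 + 4*(-3)**2) - 1*3)**2 = -12*((4*9)*(-1 + 4*9) - 3)**2 = -12*(36*(-1 + 36) - 3)**2 = -12*(36*35 - 3)**2 = -12*(1260 - 3)**2 = -12*1257**2 = -12*1580049 = -18960588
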